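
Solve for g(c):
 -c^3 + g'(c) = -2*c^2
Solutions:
 g(c) = C1 + c^4/4 - 2*c^3/3


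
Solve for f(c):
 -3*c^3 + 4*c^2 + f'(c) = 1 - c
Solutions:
 f(c) = C1 + 3*c^4/4 - 4*c^3/3 - c^2/2 + c


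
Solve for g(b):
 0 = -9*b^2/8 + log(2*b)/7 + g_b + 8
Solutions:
 g(b) = C1 + 3*b^3/8 - b*log(b)/7 - 55*b/7 - b*log(2)/7


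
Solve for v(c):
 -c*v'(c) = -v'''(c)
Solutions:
 v(c) = C1 + Integral(C2*airyai(c) + C3*airybi(c), c)


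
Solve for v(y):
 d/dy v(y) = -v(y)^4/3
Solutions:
 v(y) = (-1 - sqrt(3)*I)*(1/(C1 + y))^(1/3)/2
 v(y) = (-1 + sqrt(3)*I)*(1/(C1 + y))^(1/3)/2
 v(y) = (1/(C1 + y))^(1/3)


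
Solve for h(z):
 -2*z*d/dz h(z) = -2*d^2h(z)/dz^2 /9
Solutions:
 h(z) = C1 + C2*erfi(3*sqrt(2)*z/2)


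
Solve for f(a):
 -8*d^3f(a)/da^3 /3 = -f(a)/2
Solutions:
 f(a) = C3*exp(2^(2/3)*3^(1/3)*a/4) + (C1*sin(2^(2/3)*3^(5/6)*a/8) + C2*cos(2^(2/3)*3^(5/6)*a/8))*exp(-2^(2/3)*3^(1/3)*a/8)


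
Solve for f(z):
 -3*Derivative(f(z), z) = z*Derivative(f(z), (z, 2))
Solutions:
 f(z) = C1 + C2/z^2


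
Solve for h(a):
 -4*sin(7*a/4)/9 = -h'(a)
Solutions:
 h(a) = C1 - 16*cos(7*a/4)/63


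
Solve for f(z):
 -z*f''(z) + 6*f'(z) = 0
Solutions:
 f(z) = C1 + C2*z^7


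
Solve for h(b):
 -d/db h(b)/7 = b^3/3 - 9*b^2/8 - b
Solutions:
 h(b) = C1 - 7*b^4/12 + 21*b^3/8 + 7*b^2/2


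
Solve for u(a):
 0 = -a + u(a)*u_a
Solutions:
 u(a) = -sqrt(C1 + a^2)
 u(a) = sqrt(C1 + a^2)


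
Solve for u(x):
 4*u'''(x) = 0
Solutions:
 u(x) = C1 + C2*x + C3*x^2


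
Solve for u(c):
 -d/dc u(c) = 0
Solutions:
 u(c) = C1


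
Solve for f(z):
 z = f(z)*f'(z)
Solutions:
 f(z) = -sqrt(C1 + z^2)
 f(z) = sqrt(C1 + z^2)


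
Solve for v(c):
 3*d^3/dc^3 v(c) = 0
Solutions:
 v(c) = C1 + C2*c + C3*c^2


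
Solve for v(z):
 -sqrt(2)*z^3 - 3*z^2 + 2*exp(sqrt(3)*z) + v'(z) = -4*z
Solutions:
 v(z) = C1 + sqrt(2)*z^4/4 + z^3 - 2*z^2 - 2*sqrt(3)*exp(sqrt(3)*z)/3


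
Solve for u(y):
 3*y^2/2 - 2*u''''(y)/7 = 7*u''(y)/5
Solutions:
 u(y) = C1 + C2*y + C3*sin(7*sqrt(10)*y/10) + C4*cos(7*sqrt(10)*y/10) + 5*y^4/56 - 75*y^2/343


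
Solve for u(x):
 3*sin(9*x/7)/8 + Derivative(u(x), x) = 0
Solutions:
 u(x) = C1 + 7*cos(9*x/7)/24


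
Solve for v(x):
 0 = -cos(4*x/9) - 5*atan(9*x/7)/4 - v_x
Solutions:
 v(x) = C1 - 5*x*atan(9*x/7)/4 + 35*log(81*x^2 + 49)/72 - 9*sin(4*x/9)/4


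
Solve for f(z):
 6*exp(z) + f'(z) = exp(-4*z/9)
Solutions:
 f(z) = C1 - 6*exp(z) - 9*exp(-4*z/9)/4


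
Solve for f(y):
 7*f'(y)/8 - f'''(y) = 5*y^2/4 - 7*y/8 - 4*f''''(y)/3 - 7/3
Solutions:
 f(y) = C1 + C2*exp(y*((sqrt(399) + 20)^(-1/3) + 2 + (sqrt(399) + 20)^(1/3))/8)*sin(sqrt(3)*y*(-(sqrt(399) + 20)^(1/3) + (sqrt(399) + 20)^(-1/3))/8) + C3*exp(y*((sqrt(399) + 20)^(-1/3) + 2 + (sqrt(399) + 20)^(1/3))/8)*cos(sqrt(3)*y*(-(sqrt(399) + 20)^(1/3) + (sqrt(399) + 20)^(-1/3))/8) + C4*exp(y*(-(sqrt(399) + 20)^(1/3) - 1/(sqrt(399) + 20)^(1/3) + 1)/4) + 10*y^3/21 - y^2/2 + 88*y/147


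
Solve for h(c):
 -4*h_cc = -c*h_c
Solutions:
 h(c) = C1 + C2*erfi(sqrt(2)*c/4)


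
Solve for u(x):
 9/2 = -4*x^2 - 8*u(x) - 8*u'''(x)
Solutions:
 u(x) = C3*exp(-x) - x^2/2 + (C1*sin(sqrt(3)*x/2) + C2*cos(sqrt(3)*x/2))*exp(x/2) - 9/16


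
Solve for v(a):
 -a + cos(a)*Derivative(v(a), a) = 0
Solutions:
 v(a) = C1 + Integral(a/cos(a), a)


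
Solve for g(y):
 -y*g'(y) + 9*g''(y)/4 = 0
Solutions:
 g(y) = C1 + C2*erfi(sqrt(2)*y/3)


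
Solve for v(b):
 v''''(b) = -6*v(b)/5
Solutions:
 v(b) = (C1*sin(10^(3/4)*3^(1/4)*b/10) + C2*cos(10^(3/4)*3^(1/4)*b/10))*exp(-10^(3/4)*3^(1/4)*b/10) + (C3*sin(10^(3/4)*3^(1/4)*b/10) + C4*cos(10^(3/4)*3^(1/4)*b/10))*exp(10^(3/4)*3^(1/4)*b/10)


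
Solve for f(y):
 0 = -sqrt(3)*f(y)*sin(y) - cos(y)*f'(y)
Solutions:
 f(y) = C1*cos(y)^(sqrt(3))


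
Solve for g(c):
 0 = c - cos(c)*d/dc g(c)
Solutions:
 g(c) = C1 + Integral(c/cos(c), c)


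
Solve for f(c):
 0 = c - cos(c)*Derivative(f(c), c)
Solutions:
 f(c) = C1 + Integral(c/cos(c), c)


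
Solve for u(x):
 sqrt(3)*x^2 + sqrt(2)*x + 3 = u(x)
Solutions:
 u(x) = sqrt(3)*x^2 + sqrt(2)*x + 3


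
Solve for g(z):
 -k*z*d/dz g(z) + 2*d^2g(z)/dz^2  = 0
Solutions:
 g(z) = Piecewise((-sqrt(pi)*C1*erf(z*sqrt(-k)/2)/sqrt(-k) - C2, (k > 0) | (k < 0)), (-C1*z - C2, True))


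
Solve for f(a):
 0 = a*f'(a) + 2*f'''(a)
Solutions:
 f(a) = C1 + Integral(C2*airyai(-2^(2/3)*a/2) + C3*airybi(-2^(2/3)*a/2), a)


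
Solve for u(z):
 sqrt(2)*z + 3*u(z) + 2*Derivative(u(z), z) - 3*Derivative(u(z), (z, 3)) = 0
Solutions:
 u(z) = C1*exp(-2^(1/3)*z*(4/(sqrt(697) + 27)^(1/3) + 2^(1/3)*(sqrt(697) + 27)^(1/3))/12)*sin(2^(1/3)*sqrt(3)*z*(-2^(1/3)*(sqrt(697) + 27)^(1/3) + 4/(sqrt(697) + 27)^(1/3))/12) + C2*exp(-2^(1/3)*z*(4/(sqrt(697) + 27)^(1/3) + 2^(1/3)*(sqrt(697) + 27)^(1/3))/12)*cos(2^(1/3)*sqrt(3)*z*(-2^(1/3)*(sqrt(697) + 27)^(1/3) + 4/(sqrt(697) + 27)^(1/3))/12) + C3*exp(2^(1/3)*z*(4/(sqrt(697) + 27)^(1/3) + 2^(1/3)*(sqrt(697) + 27)^(1/3))/6) - sqrt(2)*z/3 + 2*sqrt(2)/9


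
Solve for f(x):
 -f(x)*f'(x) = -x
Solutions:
 f(x) = -sqrt(C1 + x^2)
 f(x) = sqrt(C1 + x^2)


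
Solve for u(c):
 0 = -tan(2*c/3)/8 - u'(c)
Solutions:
 u(c) = C1 + 3*log(cos(2*c/3))/16


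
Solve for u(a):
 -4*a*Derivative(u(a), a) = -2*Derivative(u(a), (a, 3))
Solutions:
 u(a) = C1 + Integral(C2*airyai(2^(1/3)*a) + C3*airybi(2^(1/3)*a), a)


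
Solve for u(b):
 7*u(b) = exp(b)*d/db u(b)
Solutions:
 u(b) = C1*exp(-7*exp(-b))


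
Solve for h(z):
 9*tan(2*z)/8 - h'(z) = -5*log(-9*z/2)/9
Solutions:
 h(z) = C1 + 5*z*log(-z)/9 - 5*z/9 - 5*z*log(2)/9 + 10*z*log(3)/9 - 9*log(cos(2*z))/16


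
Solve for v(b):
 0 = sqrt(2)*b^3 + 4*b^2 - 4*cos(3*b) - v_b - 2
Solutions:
 v(b) = C1 + sqrt(2)*b^4/4 + 4*b^3/3 - 2*b - 4*sin(3*b)/3


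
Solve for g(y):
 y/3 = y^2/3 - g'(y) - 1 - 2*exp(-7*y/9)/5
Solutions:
 g(y) = C1 + y^3/9 - y^2/6 - y + 18*exp(-7*y/9)/35


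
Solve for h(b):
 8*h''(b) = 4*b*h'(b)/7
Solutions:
 h(b) = C1 + C2*erfi(sqrt(7)*b/14)


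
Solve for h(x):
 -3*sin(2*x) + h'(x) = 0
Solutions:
 h(x) = C1 - 3*cos(2*x)/2


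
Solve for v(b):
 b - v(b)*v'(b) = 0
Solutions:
 v(b) = -sqrt(C1 + b^2)
 v(b) = sqrt(C1 + b^2)


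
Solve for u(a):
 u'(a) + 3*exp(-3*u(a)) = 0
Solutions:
 u(a) = log(C1 - 9*a)/3
 u(a) = log((-3^(1/3) - 3^(5/6)*I)*(C1 - 3*a)^(1/3)/2)
 u(a) = log((-3^(1/3) + 3^(5/6)*I)*(C1 - 3*a)^(1/3)/2)


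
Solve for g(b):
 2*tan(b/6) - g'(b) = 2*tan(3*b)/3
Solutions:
 g(b) = C1 - 12*log(cos(b/6)) + 2*log(cos(3*b))/9


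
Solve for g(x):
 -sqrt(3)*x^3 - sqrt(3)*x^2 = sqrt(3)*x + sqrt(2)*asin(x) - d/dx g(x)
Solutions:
 g(x) = C1 + sqrt(3)*x^4/4 + sqrt(3)*x^3/3 + sqrt(3)*x^2/2 + sqrt(2)*(x*asin(x) + sqrt(1 - x^2))


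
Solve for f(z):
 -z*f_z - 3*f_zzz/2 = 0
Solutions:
 f(z) = C1 + Integral(C2*airyai(-2^(1/3)*3^(2/3)*z/3) + C3*airybi(-2^(1/3)*3^(2/3)*z/3), z)


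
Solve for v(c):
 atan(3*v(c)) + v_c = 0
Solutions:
 Integral(1/atan(3*_y), (_y, v(c))) = C1 - c


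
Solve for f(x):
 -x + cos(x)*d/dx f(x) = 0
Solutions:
 f(x) = C1 + Integral(x/cos(x), x)


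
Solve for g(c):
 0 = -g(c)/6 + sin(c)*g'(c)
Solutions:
 g(c) = C1*(cos(c) - 1)^(1/12)/(cos(c) + 1)^(1/12)


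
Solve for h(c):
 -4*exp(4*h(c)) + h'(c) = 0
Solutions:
 h(c) = log(-(-1/(C1 + 16*c))^(1/4))
 h(c) = log(-1/(C1 + 16*c))/4
 h(c) = log(-I*(-1/(C1 + 16*c))^(1/4))
 h(c) = log(I*(-1/(C1 + 16*c))^(1/4))


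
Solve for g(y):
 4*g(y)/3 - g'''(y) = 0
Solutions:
 g(y) = C3*exp(6^(2/3)*y/3) + (C1*sin(2^(2/3)*3^(1/6)*y/2) + C2*cos(2^(2/3)*3^(1/6)*y/2))*exp(-6^(2/3)*y/6)


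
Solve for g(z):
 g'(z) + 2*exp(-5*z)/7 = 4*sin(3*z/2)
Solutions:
 g(z) = C1 - 8*cos(3*z/2)/3 + 2*exp(-5*z)/35


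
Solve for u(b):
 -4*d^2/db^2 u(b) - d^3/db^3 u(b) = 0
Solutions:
 u(b) = C1 + C2*b + C3*exp(-4*b)


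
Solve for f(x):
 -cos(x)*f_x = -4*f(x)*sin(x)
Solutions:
 f(x) = C1/cos(x)^4


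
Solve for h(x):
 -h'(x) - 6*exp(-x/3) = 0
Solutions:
 h(x) = C1 + 18*exp(-x/3)


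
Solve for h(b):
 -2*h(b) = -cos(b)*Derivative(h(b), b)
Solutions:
 h(b) = C1*(sin(b) + 1)/(sin(b) - 1)


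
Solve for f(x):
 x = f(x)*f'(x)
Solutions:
 f(x) = -sqrt(C1 + x^2)
 f(x) = sqrt(C1 + x^2)


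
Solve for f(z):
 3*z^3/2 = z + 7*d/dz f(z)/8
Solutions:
 f(z) = C1 + 3*z^4/7 - 4*z^2/7


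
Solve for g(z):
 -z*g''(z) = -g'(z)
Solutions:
 g(z) = C1 + C2*z^2


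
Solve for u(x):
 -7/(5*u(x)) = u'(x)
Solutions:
 u(x) = -sqrt(C1 - 70*x)/5
 u(x) = sqrt(C1 - 70*x)/5


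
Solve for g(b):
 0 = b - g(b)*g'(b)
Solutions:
 g(b) = -sqrt(C1 + b^2)
 g(b) = sqrt(C1 + b^2)


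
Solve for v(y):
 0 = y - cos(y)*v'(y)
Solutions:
 v(y) = C1 + Integral(y/cos(y), y)


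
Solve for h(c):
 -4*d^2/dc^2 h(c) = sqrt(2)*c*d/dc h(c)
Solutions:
 h(c) = C1 + C2*erf(2^(3/4)*c/4)


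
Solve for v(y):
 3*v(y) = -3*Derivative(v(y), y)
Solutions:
 v(y) = C1*exp(-y)


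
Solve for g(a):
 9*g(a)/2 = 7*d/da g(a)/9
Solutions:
 g(a) = C1*exp(81*a/14)


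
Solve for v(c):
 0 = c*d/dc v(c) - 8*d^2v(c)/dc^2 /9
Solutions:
 v(c) = C1 + C2*erfi(3*c/4)


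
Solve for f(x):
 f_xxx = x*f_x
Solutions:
 f(x) = C1 + Integral(C2*airyai(x) + C3*airybi(x), x)


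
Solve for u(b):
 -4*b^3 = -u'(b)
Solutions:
 u(b) = C1 + b^4


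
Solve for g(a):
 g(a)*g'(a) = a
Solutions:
 g(a) = -sqrt(C1 + a^2)
 g(a) = sqrt(C1 + a^2)


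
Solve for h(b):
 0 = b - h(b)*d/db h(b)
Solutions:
 h(b) = -sqrt(C1 + b^2)
 h(b) = sqrt(C1 + b^2)


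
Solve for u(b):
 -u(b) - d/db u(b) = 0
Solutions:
 u(b) = C1*exp(-b)


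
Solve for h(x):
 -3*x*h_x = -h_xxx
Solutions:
 h(x) = C1 + Integral(C2*airyai(3^(1/3)*x) + C3*airybi(3^(1/3)*x), x)


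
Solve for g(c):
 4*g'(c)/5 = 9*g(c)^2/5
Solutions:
 g(c) = -4/(C1 + 9*c)


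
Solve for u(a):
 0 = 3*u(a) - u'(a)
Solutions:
 u(a) = C1*exp(3*a)


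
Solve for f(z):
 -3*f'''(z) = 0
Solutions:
 f(z) = C1 + C2*z + C3*z^2


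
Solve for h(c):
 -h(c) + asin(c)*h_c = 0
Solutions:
 h(c) = C1*exp(Integral(1/asin(c), c))


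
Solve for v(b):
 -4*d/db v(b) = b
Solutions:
 v(b) = C1 - b^2/8


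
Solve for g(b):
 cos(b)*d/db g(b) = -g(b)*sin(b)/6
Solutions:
 g(b) = C1*cos(b)^(1/6)


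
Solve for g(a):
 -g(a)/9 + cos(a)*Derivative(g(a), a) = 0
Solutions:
 g(a) = C1*(sin(a) + 1)^(1/18)/(sin(a) - 1)^(1/18)


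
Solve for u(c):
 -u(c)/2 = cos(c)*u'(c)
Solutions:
 u(c) = C1*(sin(c) - 1)^(1/4)/(sin(c) + 1)^(1/4)


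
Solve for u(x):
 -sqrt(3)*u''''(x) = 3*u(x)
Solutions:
 u(x) = (C1*sin(sqrt(2)*3^(1/8)*x/2) + C2*cos(sqrt(2)*3^(1/8)*x/2))*exp(-sqrt(2)*3^(1/8)*x/2) + (C3*sin(sqrt(2)*3^(1/8)*x/2) + C4*cos(sqrt(2)*3^(1/8)*x/2))*exp(sqrt(2)*3^(1/8)*x/2)


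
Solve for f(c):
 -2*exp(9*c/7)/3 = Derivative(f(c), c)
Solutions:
 f(c) = C1 - 14*exp(9*c/7)/27


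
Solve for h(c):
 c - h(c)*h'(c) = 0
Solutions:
 h(c) = -sqrt(C1 + c^2)
 h(c) = sqrt(C1 + c^2)


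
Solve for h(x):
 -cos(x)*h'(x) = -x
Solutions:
 h(x) = C1 + Integral(x/cos(x), x)


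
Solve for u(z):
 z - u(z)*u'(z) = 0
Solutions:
 u(z) = -sqrt(C1 + z^2)
 u(z) = sqrt(C1 + z^2)


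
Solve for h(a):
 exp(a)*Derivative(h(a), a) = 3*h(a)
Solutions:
 h(a) = C1*exp(-3*exp(-a))


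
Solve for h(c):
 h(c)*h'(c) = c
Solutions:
 h(c) = -sqrt(C1 + c^2)
 h(c) = sqrt(C1 + c^2)


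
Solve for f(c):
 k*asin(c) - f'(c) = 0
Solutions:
 f(c) = C1 + k*(c*asin(c) + sqrt(1 - c^2))


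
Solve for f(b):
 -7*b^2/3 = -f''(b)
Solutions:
 f(b) = C1 + C2*b + 7*b^4/36


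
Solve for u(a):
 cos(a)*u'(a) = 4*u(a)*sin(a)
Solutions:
 u(a) = C1/cos(a)^4


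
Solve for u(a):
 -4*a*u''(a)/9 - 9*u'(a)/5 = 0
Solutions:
 u(a) = C1 + C2/a^(61/20)


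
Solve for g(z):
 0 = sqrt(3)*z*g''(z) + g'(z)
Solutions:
 g(z) = C1 + C2*z^(1 - sqrt(3)/3)


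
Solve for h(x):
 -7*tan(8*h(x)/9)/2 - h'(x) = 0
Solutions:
 h(x) = -9*asin(C1*exp(-28*x/9))/8 + 9*pi/8
 h(x) = 9*asin(C1*exp(-28*x/9))/8


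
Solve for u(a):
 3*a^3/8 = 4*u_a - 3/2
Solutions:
 u(a) = C1 + 3*a^4/128 + 3*a/8


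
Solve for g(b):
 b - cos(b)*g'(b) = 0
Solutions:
 g(b) = C1 + Integral(b/cos(b), b)


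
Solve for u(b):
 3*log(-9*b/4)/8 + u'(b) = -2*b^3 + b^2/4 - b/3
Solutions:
 u(b) = C1 - b^4/2 + b^3/12 - b^2/6 - 3*b*log(-b)/8 + 3*b*(-2*log(3) + 1 + 2*log(2))/8


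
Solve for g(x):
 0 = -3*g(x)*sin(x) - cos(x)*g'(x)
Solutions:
 g(x) = C1*cos(x)^3


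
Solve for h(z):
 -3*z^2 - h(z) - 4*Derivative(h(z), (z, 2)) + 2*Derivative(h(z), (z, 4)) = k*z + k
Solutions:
 h(z) = C1*exp(-z*sqrt(1 + sqrt(6)/2)) + C2*exp(z*sqrt(1 + sqrt(6)/2)) + C3*sin(z*sqrt(-1 + sqrt(6)/2)) + C4*cos(z*sqrt(-1 + sqrt(6)/2)) - k*z - k - 3*z^2 + 24


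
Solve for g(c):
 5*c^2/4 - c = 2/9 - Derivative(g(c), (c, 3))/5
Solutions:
 g(c) = C1 + C2*c + C3*c^2 - 5*c^5/48 + 5*c^4/24 + 5*c^3/27


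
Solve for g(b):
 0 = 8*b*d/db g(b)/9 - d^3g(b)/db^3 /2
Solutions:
 g(b) = C1 + Integral(C2*airyai(2*6^(1/3)*b/3) + C3*airybi(2*6^(1/3)*b/3), b)


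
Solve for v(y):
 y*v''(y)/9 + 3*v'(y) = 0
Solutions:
 v(y) = C1 + C2/y^26


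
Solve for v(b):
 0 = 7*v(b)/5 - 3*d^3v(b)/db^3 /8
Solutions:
 v(b) = C3*exp(2*15^(2/3)*7^(1/3)*b/15) + (C1*sin(3^(1/6)*5^(2/3)*7^(1/3)*b/5) + C2*cos(3^(1/6)*5^(2/3)*7^(1/3)*b/5))*exp(-15^(2/3)*7^(1/3)*b/15)


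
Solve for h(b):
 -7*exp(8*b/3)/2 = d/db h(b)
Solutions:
 h(b) = C1 - 21*exp(8*b/3)/16


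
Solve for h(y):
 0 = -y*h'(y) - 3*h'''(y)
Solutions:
 h(y) = C1 + Integral(C2*airyai(-3^(2/3)*y/3) + C3*airybi(-3^(2/3)*y/3), y)


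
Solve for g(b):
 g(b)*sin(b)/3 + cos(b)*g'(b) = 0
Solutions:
 g(b) = C1*cos(b)^(1/3)


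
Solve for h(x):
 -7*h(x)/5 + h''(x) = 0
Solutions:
 h(x) = C1*exp(-sqrt(35)*x/5) + C2*exp(sqrt(35)*x/5)


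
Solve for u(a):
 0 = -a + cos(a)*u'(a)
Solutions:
 u(a) = C1 + Integral(a/cos(a), a)


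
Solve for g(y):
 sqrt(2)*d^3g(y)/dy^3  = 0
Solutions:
 g(y) = C1 + C2*y + C3*y^2


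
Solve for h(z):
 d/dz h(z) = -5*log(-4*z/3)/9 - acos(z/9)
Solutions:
 h(z) = C1 - 5*z*log(-z)/9 - z*acos(z/9) - 10*z*log(2)/9 + 5*z/9 + 5*z*log(3)/9 + sqrt(81 - z^2)


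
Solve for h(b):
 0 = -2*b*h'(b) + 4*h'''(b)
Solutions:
 h(b) = C1 + Integral(C2*airyai(2^(2/3)*b/2) + C3*airybi(2^(2/3)*b/2), b)


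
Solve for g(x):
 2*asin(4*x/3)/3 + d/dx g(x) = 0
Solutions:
 g(x) = C1 - 2*x*asin(4*x/3)/3 - sqrt(9 - 16*x^2)/6


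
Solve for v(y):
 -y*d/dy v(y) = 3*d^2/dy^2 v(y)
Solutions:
 v(y) = C1 + C2*erf(sqrt(6)*y/6)


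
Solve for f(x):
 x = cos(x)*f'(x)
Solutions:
 f(x) = C1 + Integral(x/cos(x), x)


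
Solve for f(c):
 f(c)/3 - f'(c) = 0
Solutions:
 f(c) = C1*exp(c/3)


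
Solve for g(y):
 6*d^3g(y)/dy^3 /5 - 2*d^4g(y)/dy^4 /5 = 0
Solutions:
 g(y) = C1 + C2*y + C3*y^2 + C4*exp(3*y)


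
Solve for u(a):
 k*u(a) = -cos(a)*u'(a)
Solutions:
 u(a) = C1*exp(k*(log(sin(a) - 1) - log(sin(a) + 1))/2)


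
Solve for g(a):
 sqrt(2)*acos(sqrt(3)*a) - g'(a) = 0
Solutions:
 g(a) = C1 + sqrt(2)*(a*acos(sqrt(3)*a) - sqrt(3)*sqrt(1 - 3*a^2)/3)


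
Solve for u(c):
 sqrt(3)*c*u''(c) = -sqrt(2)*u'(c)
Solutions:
 u(c) = C1 + C2*c^(1 - sqrt(6)/3)


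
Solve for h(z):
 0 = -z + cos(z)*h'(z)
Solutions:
 h(z) = C1 + Integral(z/cos(z), z)


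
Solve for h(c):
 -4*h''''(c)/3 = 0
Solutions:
 h(c) = C1 + C2*c + C3*c^2 + C4*c^3


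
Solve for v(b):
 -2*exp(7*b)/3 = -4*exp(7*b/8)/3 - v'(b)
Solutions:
 v(b) = C1 - 32*exp(7*b/8)/21 + 2*exp(7*b)/21


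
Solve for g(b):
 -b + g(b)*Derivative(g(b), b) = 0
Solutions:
 g(b) = -sqrt(C1 + b^2)
 g(b) = sqrt(C1 + b^2)


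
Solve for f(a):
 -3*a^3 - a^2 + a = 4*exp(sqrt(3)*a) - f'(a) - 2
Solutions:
 f(a) = C1 + 3*a^4/4 + a^3/3 - a^2/2 - 2*a + 4*sqrt(3)*exp(sqrt(3)*a)/3


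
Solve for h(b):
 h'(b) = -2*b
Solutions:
 h(b) = C1 - b^2


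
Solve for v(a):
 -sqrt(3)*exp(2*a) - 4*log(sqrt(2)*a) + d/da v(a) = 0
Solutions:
 v(a) = C1 + 4*a*log(a) + 2*a*(-2 + log(2)) + sqrt(3)*exp(2*a)/2


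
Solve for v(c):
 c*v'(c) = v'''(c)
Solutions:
 v(c) = C1 + Integral(C2*airyai(c) + C3*airybi(c), c)


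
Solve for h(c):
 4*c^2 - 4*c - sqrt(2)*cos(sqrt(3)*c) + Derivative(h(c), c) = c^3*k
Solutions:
 h(c) = C1 + c^4*k/4 - 4*c^3/3 + 2*c^2 + sqrt(6)*sin(sqrt(3)*c)/3


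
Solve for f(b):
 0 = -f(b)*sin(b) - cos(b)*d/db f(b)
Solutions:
 f(b) = C1*cos(b)


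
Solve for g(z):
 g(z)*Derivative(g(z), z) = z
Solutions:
 g(z) = -sqrt(C1 + z^2)
 g(z) = sqrt(C1 + z^2)


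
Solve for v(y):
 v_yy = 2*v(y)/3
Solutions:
 v(y) = C1*exp(-sqrt(6)*y/3) + C2*exp(sqrt(6)*y/3)


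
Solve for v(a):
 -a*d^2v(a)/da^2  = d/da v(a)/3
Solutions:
 v(a) = C1 + C2*a^(2/3)


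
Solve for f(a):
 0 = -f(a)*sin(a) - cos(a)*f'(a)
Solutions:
 f(a) = C1*cos(a)


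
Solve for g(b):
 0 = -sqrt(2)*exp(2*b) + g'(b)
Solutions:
 g(b) = C1 + sqrt(2)*exp(2*b)/2


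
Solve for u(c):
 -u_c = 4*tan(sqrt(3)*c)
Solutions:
 u(c) = C1 + 4*sqrt(3)*log(cos(sqrt(3)*c))/3


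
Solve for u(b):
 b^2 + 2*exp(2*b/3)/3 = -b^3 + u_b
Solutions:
 u(b) = C1 + b^4/4 + b^3/3 + exp(2*b/3)


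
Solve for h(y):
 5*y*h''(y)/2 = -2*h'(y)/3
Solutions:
 h(y) = C1 + C2*y^(11/15)


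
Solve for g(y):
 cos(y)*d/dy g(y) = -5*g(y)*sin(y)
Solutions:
 g(y) = C1*cos(y)^5


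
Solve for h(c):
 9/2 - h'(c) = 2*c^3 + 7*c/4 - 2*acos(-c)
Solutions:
 h(c) = C1 - c^4/2 - 7*c^2/8 + 2*c*acos(-c) + 9*c/2 + 2*sqrt(1 - c^2)


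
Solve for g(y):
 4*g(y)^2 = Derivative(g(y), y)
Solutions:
 g(y) = -1/(C1 + 4*y)


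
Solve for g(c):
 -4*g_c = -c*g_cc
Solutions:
 g(c) = C1 + C2*c^5


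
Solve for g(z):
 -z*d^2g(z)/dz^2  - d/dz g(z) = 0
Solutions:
 g(z) = C1 + C2*log(z)


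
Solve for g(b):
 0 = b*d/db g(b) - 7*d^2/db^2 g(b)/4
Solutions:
 g(b) = C1 + C2*erfi(sqrt(14)*b/7)


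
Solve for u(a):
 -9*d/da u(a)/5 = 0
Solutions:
 u(a) = C1


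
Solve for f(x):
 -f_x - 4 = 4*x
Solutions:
 f(x) = C1 - 2*x^2 - 4*x


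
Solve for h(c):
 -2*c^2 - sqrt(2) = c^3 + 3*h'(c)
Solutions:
 h(c) = C1 - c^4/12 - 2*c^3/9 - sqrt(2)*c/3


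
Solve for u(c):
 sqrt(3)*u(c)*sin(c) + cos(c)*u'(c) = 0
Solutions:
 u(c) = C1*cos(c)^(sqrt(3))


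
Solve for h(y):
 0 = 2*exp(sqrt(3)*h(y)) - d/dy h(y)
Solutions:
 h(y) = sqrt(3)*(2*log(-1/(C1 + 2*y)) - log(3))/6


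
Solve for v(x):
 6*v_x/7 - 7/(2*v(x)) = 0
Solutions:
 v(x) = -sqrt(C1 + 294*x)/6
 v(x) = sqrt(C1 + 294*x)/6


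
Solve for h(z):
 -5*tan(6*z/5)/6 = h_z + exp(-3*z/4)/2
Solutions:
 h(z) = C1 - 25*log(tan(6*z/5)^2 + 1)/72 + 2*exp(-3*z/4)/3


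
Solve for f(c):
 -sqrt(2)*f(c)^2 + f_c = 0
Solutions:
 f(c) = -1/(C1 + sqrt(2)*c)


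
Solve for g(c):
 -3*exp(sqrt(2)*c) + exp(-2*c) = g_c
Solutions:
 g(c) = C1 - 3*sqrt(2)*exp(sqrt(2)*c)/2 - exp(-2*c)/2


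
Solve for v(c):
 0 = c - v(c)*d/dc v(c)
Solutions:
 v(c) = -sqrt(C1 + c^2)
 v(c) = sqrt(C1 + c^2)


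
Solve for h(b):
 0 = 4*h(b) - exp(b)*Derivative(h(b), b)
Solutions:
 h(b) = C1*exp(-4*exp(-b))


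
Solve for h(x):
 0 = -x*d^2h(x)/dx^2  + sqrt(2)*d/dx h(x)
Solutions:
 h(x) = C1 + C2*x^(1 + sqrt(2))


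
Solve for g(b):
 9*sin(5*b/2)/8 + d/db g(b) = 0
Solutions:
 g(b) = C1 + 9*cos(5*b/2)/20


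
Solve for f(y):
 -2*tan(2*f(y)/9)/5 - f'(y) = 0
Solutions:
 f(y) = -9*asin(C1*exp(-4*y/45))/2 + 9*pi/2
 f(y) = 9*asin(C1*exp(-4*y/45))/2


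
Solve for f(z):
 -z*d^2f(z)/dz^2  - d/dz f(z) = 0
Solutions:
 f(z) = C1 + C2*log(z)


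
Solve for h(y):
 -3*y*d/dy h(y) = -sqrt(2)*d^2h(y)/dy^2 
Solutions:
 h(y) = C1 + C2*erfi(2^(1/4)*sqrt(3)*y/2)


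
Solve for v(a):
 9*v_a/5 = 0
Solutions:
 v(a) = C1


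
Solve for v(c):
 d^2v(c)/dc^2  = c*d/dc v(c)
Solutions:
 v(c) = C1 + C2*erfi(sqrt(2)*c/2)


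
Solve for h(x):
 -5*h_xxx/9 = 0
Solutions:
 h(x) = C1 + C2*x + C3*x^2


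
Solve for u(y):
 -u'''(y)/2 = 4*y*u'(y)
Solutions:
 u(y) = C1 + Integral(C2*airyai(-2*y) + C3*airybi(-2*y), y)


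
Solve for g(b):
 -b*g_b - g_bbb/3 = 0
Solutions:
 g(b) = C1 + Integral(C2*airyai(-3^(1/3)*b) + C3*airybi(-3^(1/3)*b), b)


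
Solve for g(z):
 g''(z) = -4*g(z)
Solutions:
 g(z) = C1*sin(2*z) + C2*cos(2*z)


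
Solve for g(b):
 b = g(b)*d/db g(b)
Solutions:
 g(b) = -sqrt(C1 + b^2)
 g(b) = sqrt(C1 + b^2)


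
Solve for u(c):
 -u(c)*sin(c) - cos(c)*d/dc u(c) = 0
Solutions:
 u(c) = C1*cos(c)


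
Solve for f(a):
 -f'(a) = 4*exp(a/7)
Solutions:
 f(a) = C1 - 28*exp(a/7)


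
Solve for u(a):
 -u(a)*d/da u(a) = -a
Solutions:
 u(a) = -sqrt(C1 + a^2)
 u(a) = sqrt(C1 + a^2)


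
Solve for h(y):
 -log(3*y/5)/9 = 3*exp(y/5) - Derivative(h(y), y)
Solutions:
 h(y) = C1 + y*log(y)/9 + y*(-log(5) - 1 + log(3))/9 + 15*exp(y/5)


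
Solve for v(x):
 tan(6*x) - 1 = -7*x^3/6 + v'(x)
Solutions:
 v(x) = C1 + 7*x^4/24 - x - log(cos(6*x))/6


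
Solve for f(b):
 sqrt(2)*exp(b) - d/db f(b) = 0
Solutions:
 f(b) = C1 + sqrt(2)*exp(b)


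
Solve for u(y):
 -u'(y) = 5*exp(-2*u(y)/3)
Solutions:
 u(y) = 3*log(-sqrt(C1 - 5*y)) - 3*log(3) + 3*log(6)/2
 u(y) = 3*log(C1 - 5*y)/2 - 3*log(3) + 3*log(6)/2


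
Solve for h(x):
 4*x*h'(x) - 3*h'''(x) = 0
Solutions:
 h(x) = C1 + Integral(C2*airyai(6^(2/3)*x/3) + C3*airybi(6^(2/3)*x/3), x)


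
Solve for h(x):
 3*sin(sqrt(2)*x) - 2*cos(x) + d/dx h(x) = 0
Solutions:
 h(x) = C1 + 2*sin(x) + 3*sqrt(2)*cos(sqrt(2)*x)/2


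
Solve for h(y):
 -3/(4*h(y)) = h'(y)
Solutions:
 h(y) = -sqrt(C1 - 6*y)/2
 h(y) = sqrt(C1 - 6*y)/2


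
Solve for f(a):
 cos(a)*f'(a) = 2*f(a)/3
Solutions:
 f(a) = C1*(sin(a) + 1)^(1/3)/(sin(a) - 1)^(1/3)


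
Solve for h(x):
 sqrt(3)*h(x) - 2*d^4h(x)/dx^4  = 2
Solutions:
 h(x) = C1*exp(-2^(3/4)*3^(1/8)*x/2) + C2*exp(2^(3/4)*3^(1/8)*x/2) + C3*sin(2^(3/4)*3^(1/8)*x/2) + C4*cos(2^(3/4)*3^(1/8)*x/2) + 2*sqrt(3)/3


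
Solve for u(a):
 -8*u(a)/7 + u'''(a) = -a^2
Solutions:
 u(a) = C3*exp(2*7^(2/3)*a/7) + 7*a^2/8 + (C1*sin(sqrt(3)*7^(2/3)*a/7) + C2*cos(sqrt(3)*7^(2/3)*a/7))*exp(-7^(2/3)*a/7)


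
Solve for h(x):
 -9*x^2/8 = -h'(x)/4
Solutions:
 h(x) = C1 + 3*x^3/2


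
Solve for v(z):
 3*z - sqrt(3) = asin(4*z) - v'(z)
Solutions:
 v(z) = C1 - 3*z^2/2 + z*asin(4*z) + sqrt(3)*z + sqrt(1 - 16*z^2)/4


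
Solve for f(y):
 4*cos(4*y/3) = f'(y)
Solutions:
 f(y) = C1 + 3*sin(4*y/3)


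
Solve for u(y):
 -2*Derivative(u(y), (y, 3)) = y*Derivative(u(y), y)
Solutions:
 u(y) = C1 + Integral(C2*airyai(-2^(2/3)*y/2) + C3*airybi(-2^(2/3)*y/2), y)


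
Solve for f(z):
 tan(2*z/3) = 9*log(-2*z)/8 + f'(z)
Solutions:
 f(z) = C1 - 9*z*log(-z)/8 - 9*z*log(2)/8 + 9*z/8 - 3*log(cos(2*z/3))/2


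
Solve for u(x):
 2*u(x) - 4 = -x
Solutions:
 u(x) = 2 - x/2


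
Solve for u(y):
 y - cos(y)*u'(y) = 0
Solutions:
 u(y) = C1 + Integral(y/cos(y), y)


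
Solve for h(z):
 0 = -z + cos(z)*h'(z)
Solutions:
 h(z) = C1 + Integral(z/cos(z), z)


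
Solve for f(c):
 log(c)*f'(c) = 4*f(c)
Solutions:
 f(c) = C1*exp(4*li(c))


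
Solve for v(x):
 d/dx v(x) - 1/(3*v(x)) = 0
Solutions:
 v(x) = -sqrt(C1 + 6*x)/3
 v(x) = sqrt(C1 + 6*x)/3


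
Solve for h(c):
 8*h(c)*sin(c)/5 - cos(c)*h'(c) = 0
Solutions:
 h(c) = C1/cos(c)^(8/5)


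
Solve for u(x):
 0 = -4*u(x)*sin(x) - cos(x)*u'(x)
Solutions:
 u(x) = C1*cos(x)^4


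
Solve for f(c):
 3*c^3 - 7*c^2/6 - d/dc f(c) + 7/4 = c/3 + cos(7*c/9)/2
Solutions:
 f(c) = C1 + 3*c^4/4 - 7*c^3/18 - c^2/6 + 7*c/4 - 9*sin(7*c/9)/14


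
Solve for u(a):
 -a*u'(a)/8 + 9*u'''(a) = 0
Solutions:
 u(a) = C1 + Integral(C2*airyai(3^(1/3)*a/6) + C3*airybi(3^(1/3)*a/6), a)


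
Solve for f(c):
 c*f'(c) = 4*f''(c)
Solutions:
 f(c) = C1 + C2*erfi(sqrt(2)*c/4)


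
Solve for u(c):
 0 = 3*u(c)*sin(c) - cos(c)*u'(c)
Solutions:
 u(c) = C1/cos(c)^3


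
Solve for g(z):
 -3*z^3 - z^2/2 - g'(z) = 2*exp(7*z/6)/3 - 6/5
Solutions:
 g(z) = C1 - 3*z^4/4 - z^3/6 + 6*z/5 - 4*exp(7*z/6)/7


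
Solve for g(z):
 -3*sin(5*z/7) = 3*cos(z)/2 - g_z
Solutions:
 g(z) = C1 + 3*sin(z)/2 - 21*cos(5*z/7)/5


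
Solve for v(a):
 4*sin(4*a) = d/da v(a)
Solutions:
 v(a) = C1 - cos(4*a)


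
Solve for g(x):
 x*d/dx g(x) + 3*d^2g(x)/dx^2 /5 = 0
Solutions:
 g(x) = C1 + C2*erf(sqrt(30)*x/6)


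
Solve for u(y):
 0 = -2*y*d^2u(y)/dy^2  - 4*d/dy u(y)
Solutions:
 u(y) = C1 + C2/y


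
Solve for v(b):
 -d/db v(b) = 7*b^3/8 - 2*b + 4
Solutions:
 v(b) = C1 - 7*b^4/32 + b^2 - 4*b


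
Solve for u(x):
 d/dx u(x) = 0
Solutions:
 u(x) = C1


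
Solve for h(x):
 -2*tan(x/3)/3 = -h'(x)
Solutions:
 h(x) = C1 - 2*log(cos(x/3))


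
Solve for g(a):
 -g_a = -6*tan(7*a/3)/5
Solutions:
 g(a) = C1 - 18*log(cos(7*a/3))/35


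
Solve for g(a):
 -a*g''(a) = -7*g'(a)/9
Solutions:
 g(a) = C1 + C2*a^(16/9)


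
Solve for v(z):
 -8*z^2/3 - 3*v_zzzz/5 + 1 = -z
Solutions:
 v(z) = C1 + C2*z + C3*z^2 + C4*z^3 - z^6/81 + z^5/72 + 5*z^4/72


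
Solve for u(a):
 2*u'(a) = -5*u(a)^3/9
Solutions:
 u(a) = -3*sqrt(-1/(C1 - 5*a))
 u(a) = 3*sqrt(-1/(C1 - 5*a))


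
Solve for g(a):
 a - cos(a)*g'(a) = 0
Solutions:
 g(a) = C1 + Integral(a/cos(a), a)


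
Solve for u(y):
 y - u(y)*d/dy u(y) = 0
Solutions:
 u(y) = -sqrt(C1 + y^2)
 u(y) = sqrt(C1 + y^2)


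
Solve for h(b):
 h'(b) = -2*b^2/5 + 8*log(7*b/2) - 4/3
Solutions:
 h(b) = C1 - 2*b^3/15 + 8*b*log(b) - 28*b/3 - 8*b*log(2) + 8*b*log(7)


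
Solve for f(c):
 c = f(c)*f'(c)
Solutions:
 f(c) = -sqrt(C1 + c^2)
 f(c) = sqrt(C1 + c^2)


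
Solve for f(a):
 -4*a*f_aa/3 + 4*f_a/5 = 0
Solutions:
 f(a) = C1 + C2*a^(8/5)


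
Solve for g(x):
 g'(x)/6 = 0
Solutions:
 g(x) = C1


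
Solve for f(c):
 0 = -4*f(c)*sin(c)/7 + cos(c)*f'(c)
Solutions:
 f(c) = C1/cos(c)^(4/7)


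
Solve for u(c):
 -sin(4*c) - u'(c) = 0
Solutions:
 u(c) = C1 + cos(4*c)/4


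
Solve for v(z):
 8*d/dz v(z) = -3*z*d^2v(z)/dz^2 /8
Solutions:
 v(z) = C1 + C2/z^(61/3)


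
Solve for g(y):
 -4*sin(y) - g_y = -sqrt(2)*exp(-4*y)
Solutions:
 g(y) = C1 + 4*cos(y) - sqrt(2)*exp(-4*y)/4


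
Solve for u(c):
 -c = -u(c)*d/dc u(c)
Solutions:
 u(c) = -sqrt(C1 + c^2)
 u(c) = sqrt(C1 + c^2)


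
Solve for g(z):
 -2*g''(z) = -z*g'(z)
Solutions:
 g(z) = C1 + C2*erfi(z/2)


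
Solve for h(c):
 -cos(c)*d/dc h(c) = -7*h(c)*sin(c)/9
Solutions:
 h(c) = C1/cos(c)^(7/9)


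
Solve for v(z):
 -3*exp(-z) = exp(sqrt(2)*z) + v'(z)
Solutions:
 v(z) = C1 - sqrt(2)*exp(sqrt(2)*z)/2 + 3*exp(-z)


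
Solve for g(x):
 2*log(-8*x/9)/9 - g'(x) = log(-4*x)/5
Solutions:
 g(x) = C1 + x*log(-x)/45 + x*(-20*log(3) - 1 + 12*log(2))/45


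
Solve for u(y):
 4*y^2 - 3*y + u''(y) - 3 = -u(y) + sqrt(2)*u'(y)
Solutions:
 u(y) = -4*y^2 - 8*sqrt(2)*y + 3*y + (C1*sin(sqrt(2)*y/2) + C2*cos(sqrt(2)*y/2))*exp(sqrt(2)*y/2) - 5 + 3*sqrt(2)


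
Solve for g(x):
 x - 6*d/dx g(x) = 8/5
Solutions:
 g(x) = C1 + x^2/12 - 4*x/15


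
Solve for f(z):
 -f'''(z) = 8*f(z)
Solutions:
 f(z) = C3*exp(-2*z) + (C1*sin(sqrt(3)*z) + C2*cos(sqrt(3)*z))*exp(z)


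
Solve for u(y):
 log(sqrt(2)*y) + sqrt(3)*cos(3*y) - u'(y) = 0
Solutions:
 u(y) = C1 + y*log(y) - y + y*log(2)/2 + sqrt(3)*sin(3*y)/3


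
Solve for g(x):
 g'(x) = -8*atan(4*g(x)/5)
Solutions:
 Integral(1/atan(4*_y/5), (_y, g(x))) = C1 - 8*x


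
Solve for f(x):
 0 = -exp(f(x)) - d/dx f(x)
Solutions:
 f(x) = log(1/(C1 + x))


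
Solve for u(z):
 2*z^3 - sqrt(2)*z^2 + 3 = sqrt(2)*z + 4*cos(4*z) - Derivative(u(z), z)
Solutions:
 u(z) = C1 - z^4/2 + sqrt(2)*z^3/3 + sqrt(2)*z^2/2 - 3*z + sin(4*z)


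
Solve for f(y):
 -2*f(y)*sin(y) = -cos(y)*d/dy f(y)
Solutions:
 f(y) = C1/cos(y)^2


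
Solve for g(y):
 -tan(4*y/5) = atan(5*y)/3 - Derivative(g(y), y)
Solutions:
 g(y) = C1 + y*atan(5*y)/3 - log(25*y^2 + 1)/30 - 5*log(cos(4*y/5))/4


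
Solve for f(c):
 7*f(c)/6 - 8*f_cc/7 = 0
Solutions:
 f(c) = C1*exp(-7*sqrt(3)*c/12) + C2*exp(7*sqrt(3)*c/12)


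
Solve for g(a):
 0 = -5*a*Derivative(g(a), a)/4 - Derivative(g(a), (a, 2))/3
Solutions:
 g(a) = C1 + C2*erf(sqrt(30)*a/4)


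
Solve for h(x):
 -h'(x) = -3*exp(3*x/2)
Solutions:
 h(x) = C1 + 2*exp(3*x/2)


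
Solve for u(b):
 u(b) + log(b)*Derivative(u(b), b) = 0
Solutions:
 u(b) = C1*exp(-li(b))


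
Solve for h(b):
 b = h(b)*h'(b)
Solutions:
 h(b) = -sqrt(C1 + b^2)
 h(b) = sqrt(C1 + b^2)


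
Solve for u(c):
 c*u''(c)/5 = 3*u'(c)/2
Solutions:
 u(c) = C1 + C2*c^(17/2)


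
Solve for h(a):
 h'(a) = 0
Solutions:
 h(a) = C1


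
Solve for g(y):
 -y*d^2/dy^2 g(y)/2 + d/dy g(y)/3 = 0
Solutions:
 g(y) = C1 + C2*y^(5/3)


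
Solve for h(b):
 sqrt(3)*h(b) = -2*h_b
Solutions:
 h(b) = C1*exp(-sqrt(3)*b/2)


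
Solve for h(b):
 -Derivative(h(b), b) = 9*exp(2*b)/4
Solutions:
 h(b) = C1 - 9*exp(2*b)/8


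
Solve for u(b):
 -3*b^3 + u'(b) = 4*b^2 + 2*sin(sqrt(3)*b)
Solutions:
 u(b) = C1 + 3*b^4/4 + 4*b^3/3 - 2*sqrt(3)*cos(sqrt(3)*b)/3


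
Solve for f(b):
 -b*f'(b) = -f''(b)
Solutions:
 f(b) = C1 + C2*erfi(sqrt(2)*b/2)


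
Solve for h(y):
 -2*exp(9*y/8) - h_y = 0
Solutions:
 h(y) = C1 - 16*exp(9*y/8)/9


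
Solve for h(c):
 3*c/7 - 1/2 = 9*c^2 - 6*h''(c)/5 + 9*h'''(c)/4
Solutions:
 h(c) = C1 + C2*c + C3*exp(8*c/15) + 5*c^4/8 + 1555*c^3/336 + 70535*c^2/2688


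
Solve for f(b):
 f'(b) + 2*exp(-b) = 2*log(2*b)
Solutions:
 f(b) = C1 + 2*b*log(b) + 2*b*(-1 + log(2)) + 2*exp(-b)


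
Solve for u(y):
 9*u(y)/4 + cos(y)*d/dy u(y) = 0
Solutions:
 u(y) = C1*(sin(y) - 1)^(9/8)/(sin(y) + 1)^(9/8)


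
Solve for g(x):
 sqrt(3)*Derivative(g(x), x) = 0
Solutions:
 g(x) = C1


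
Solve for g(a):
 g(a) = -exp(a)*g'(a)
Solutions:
 g(a) = C1*exp(exp(-a))


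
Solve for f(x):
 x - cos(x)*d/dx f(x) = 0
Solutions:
 f(x) = C1 + Integral(x/cos(x), x)


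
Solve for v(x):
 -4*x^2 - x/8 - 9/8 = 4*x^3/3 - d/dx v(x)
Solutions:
 v(x) = C1 + x^4/3 + 4*x^3/3 + x^2/16 + 9*x/8


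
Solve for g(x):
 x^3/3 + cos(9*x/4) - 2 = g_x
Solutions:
 g(x) = C1 + x^4/12 - 2*x + 4*sin(9*x/4)/9


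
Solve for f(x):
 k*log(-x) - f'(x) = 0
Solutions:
 f(x) = C1 + k*x*log(-x) - k*x


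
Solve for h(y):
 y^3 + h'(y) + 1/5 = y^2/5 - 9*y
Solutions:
 h(y) = C1 - y^4/4 + y^3/15 - 9*y^2/2 - y/5


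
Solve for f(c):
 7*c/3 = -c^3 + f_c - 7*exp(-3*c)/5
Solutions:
 f(c) = C1 + c^4/4 + 7*c^2/6 - 7*exp(-3*c)/15


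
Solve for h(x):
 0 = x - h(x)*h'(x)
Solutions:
 h(x) = -sqrt(C1 + x^2)
 h(x) = sqrt(C1 + x^2)


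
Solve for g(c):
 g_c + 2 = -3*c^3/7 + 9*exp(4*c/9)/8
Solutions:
 g(c) = C1 - 3*c^4/28 - 2*c + 81*exp(4*c/9)/32


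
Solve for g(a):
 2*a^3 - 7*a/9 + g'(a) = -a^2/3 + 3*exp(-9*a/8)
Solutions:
 g(a) = C1 - a^4/2 - a^3/9 + 7*a^2/18 - 8*exp(-9*a/8)/3


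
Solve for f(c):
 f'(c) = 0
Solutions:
 f(c) = C1


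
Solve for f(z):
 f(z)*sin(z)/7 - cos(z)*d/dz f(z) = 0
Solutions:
 f(z) = C1/cos(z)^(1/7)


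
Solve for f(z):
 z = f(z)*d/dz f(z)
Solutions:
 f(z) = -sqrt(C1 + z^2)
 f(z) = sqrt(C1 + z^2)


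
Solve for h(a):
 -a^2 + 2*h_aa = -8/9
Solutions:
 h(a) = C1 + C2*a + a^4/24 - 2*a^2/9


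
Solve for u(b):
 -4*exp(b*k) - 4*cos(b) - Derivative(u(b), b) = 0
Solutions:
 u(b) = C1 - 4*sin(b) - 4*exp(b*k)/k


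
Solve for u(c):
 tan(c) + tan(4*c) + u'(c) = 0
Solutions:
 u(c) = C1 + log(cos(c)) + log(cos(4*c))/4


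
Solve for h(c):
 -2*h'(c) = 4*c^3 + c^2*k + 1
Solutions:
 h(c) = C1 - c^4/2 - c^3*k/6 - c/2


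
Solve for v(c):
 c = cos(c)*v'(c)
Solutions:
 v(c) = C1 + Integral(c/cos(c), c)


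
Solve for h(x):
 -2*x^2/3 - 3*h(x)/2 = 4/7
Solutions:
 h(x) = -4*x^2/9 - 8/21


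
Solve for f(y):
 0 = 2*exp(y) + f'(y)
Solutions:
 f(y) = C1 - 2*exp(y)


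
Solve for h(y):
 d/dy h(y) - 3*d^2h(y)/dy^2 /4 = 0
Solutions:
 h(y) = C1 + C2*exp(4*y/3)


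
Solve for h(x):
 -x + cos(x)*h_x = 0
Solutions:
 h(x) = C1 + Integral(x/cos(x), x)


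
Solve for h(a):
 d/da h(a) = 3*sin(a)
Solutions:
 h(a) = C1 - 3*cos(a)


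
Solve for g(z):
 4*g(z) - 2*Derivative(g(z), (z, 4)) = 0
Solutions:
 g(z) = C1*exp(-2^(1/4)*z) + C2*exp(2^(1/4)*z) + C3*sin(2^(1/4)*z) + C4*cos(2^(1/4)*z)


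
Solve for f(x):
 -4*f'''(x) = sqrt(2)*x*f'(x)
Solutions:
 f(x) = C1 + Integral(C2*airyai(-sqrt(2)*x/2) + C3*airybi(-sqrt(2)*x/2), x)


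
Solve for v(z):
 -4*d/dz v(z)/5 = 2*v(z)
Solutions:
 v(z) = C1*exp(-5*z/2)


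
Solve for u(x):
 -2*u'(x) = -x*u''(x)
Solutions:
 u(x) = C1 + C2*x^3


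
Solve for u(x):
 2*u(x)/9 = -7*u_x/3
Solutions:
 u(x) = C1*exp(-2*x/21)


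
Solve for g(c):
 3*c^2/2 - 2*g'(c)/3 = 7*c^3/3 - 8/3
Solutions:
 g(c) = C1 - 7*c^4/8 + 3*c^3/4 + 4*c


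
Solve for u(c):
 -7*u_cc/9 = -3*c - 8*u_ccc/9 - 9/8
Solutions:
 u(c) = C1 + C2*c + C3*exp(7*c/8) + 9*c^3/14 + 2295*c^2/784


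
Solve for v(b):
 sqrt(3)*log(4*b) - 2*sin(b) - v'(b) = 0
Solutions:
 v(b) = C1 + sqrt(3)*b*(log(b) - 1) + 2*sqrt(3)*b*log(2) + 2*cos(b)


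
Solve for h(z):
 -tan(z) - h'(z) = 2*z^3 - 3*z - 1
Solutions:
 h(z) = C1 - z^4/2 + 3*z^2/2 + z + log(cos(z))


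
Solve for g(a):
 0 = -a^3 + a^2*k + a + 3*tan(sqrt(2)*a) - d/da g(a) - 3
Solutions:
 g(a) = C1 - a^4/4 + a^3*k/3 + a^2/2 - 3*a - 3*sqrt(2)*log(cos(sqrt(2)*a))/2


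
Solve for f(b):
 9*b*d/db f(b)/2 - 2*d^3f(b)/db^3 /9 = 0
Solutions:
 f(b) = C1 + Integral(C2*airyai(3*6^(1/3)*b/2) + C3*airybi(3*6^(1/3)*b/2), b)


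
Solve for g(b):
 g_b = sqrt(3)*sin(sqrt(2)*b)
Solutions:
 g(b) = C1 - sqrt(6)*cos(sqrt(2)*b)/2


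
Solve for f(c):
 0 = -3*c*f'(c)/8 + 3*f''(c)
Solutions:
 f(c) = C1 + C2*erfi(c/4)


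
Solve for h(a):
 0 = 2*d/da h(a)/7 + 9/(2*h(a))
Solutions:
 h(a) = -sqrt(C1 - 126*a)/2
 h(a) = sqrt(C1 - 126*a)/2


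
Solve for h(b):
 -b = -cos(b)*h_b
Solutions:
 h(b) = C1 + Integral(b/cos(b), b)


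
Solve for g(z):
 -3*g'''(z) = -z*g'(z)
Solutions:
 g(z) = C1 + Integral(C2*airyai(3^(2/3)*z/3) + C3*airybi(3^(2/3)*z/3), z)


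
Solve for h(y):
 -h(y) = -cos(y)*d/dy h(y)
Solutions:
 h(y) = C1*sqrt(sin(y) + 1)/sqrt(sin(y) - 1)


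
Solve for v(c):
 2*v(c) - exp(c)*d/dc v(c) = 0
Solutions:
 v(c) = C1*exp(-2*exp(-c))


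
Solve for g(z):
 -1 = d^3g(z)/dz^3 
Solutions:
 g(z) = C1 + C2*z + C3*z^2 - z^3/6


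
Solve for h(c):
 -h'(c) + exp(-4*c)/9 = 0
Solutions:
 h(c) = C1 - exp(-4*c)/36


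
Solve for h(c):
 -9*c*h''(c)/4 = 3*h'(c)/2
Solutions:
 h(c) = C1 + C2*c^(1/3)


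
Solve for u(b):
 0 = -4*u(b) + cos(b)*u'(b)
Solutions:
 u(b) = C1*(sin(b)^2 + 2*sin(b) + 1)/(sin(b)^2 - 2*sin(b) + 1)


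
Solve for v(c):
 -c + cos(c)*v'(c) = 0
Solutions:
 v(c) = C1 + Integral(c/cos(c), c)


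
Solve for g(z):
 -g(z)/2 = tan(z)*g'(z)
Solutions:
 g(z) = C1/sqrt(sin(z))


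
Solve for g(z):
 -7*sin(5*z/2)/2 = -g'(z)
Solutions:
 g(z) = C1 - 7*cos(5*z/2)/5


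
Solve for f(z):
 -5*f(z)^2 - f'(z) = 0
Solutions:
 f(z) = 1/(C1 + 5*z)


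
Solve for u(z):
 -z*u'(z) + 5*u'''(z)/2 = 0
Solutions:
 u(z) = C1 + Integral(C2*airyai(2^(1/3)*5^(2/3)*z/5) + C3*airybi(2^(1/3)*5^(2/3)*z/5), z)


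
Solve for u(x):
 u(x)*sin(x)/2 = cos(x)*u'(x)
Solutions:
 u(x) = C1/sqrt(cos(x))


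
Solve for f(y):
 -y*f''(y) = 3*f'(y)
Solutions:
 f(y) = C1 + C2/y^2


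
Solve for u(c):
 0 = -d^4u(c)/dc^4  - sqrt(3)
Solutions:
 u(c) = C1 + C2*c + C3*c^2 + C4*c^3 - sqrt(3)*c^4/24


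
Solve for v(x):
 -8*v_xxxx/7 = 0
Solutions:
 v(x) = C1 + C2*x + C3*x^2 + C4*x^3


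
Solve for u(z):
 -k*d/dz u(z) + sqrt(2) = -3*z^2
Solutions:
 u(z) = C1 + z^3/k + sqrt(2)*z/k


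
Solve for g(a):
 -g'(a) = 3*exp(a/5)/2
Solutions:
 g(a) = C1 - 15*exp(a/5)/2


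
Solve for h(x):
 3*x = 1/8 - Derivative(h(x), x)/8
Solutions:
 h(x) = C1 - 12*x^2 + x


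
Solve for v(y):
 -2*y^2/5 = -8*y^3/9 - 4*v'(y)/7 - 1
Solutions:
 v(y) = C1 - 7*y^4/18 + 7*y^3/30 - 7*y/4


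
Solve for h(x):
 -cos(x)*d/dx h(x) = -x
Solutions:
 h(x) = C1 + Integral(x/cos(x), x)


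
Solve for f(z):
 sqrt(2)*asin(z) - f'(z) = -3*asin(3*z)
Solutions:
 f(z) = C1 + 3*z*asin(3*z) + sqrt(1 - 9*z^2) + sqrt(2)*(z*asin(z) + sqrt(1 - z^2))


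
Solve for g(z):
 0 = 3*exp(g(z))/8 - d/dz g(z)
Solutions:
 g(z) = log(-1/(C1 + 3*z)) + 3*log(2)


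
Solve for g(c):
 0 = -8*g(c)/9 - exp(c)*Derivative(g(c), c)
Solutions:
 g(c) = C1*exp(8*exp(-c)/9)


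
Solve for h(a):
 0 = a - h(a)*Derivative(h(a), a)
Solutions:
 h(a) = -sqrt(C1 + a^2)
 h(a) = sqrt(C1 + a^2)


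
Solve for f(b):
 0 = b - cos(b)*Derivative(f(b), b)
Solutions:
 f(b) = C1 + Integral(b/cos(b), b)


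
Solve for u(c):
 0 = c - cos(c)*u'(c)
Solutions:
 u(c) = C1 + Integral(c/cos(c), c)


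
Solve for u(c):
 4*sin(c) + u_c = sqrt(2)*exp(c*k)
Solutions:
 u(c) = C1 + 4*cos(c) + sqrt(2)*exp(c*k)/k


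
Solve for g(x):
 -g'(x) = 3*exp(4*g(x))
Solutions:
 g(x) = log(-I*(1/(C1 + 12*x))^(1/4))
 g(x) = log(I*(1/(C1 + 12*x))^(1/4))
 g(x) = log(-(1/(C1 + 12*x))^(1/4))
 g(x) = log(1/(C1 + 12*x))/4


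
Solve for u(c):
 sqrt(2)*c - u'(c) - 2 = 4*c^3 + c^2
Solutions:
 u(c) = C1 - c^4 - c^3/3 + sqrt(2)*c^2/2 - 2*c


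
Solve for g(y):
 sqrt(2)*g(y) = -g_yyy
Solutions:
 g(y) = C3*exp(-2^(1/6)*y) + (C1*sin(2^(1/6)*sqrt(3)*y/2) + C2*cos(2^(1/6)*sqrt(3)*y/2))*exp(2^(1/6)*y/2)


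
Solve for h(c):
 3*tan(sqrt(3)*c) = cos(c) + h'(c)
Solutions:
 h(c) = C1 - sqrt(3)*log(cos(sqrt(3)*c)) - sin(c)


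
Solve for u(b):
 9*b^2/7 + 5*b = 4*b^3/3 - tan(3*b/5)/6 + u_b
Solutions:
 u(b) = C1 - b^4/3 + 3*b^3/7 + 5*b^2/2 - 5*log(cos(3*b/5))/18


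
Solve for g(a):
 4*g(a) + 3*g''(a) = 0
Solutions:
 g(a) = C1*sin(2*sqrt(3)*a/3) + C2*cos(2*sqrt(3)*a/3)


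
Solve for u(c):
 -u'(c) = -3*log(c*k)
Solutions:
 u(c) = C1 + 3*c*log(c*k) - 3*c


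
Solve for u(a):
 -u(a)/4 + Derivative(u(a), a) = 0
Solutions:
 u(a) = C1*exp(a/4)


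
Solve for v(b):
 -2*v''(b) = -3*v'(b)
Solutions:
 v(b) = C1 + C2*exp(3*b/2)


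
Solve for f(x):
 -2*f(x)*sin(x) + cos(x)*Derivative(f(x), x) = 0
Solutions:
 f(x) = C1/cos(x)^2


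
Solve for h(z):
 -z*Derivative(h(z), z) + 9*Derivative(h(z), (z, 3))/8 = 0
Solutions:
 h(z) = C1 + Integral(C2*airyai(2*3^(1/3)*z/3) + C3*airybi(2*3^(1/3)*z/3), z)


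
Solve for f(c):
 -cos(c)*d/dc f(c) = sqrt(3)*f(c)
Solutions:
 f(c) = C1*(sin(c) - 1)^(sqrt(3)/2)/(sin(c) + 1)^(sqrt(3)/2)


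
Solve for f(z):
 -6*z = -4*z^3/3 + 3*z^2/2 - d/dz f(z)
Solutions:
 f(z) = C1 - z^4/3 + z^3/2 + 3*z^2


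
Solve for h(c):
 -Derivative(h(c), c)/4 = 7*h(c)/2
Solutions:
 h(c) = C1*exp(-14*c)


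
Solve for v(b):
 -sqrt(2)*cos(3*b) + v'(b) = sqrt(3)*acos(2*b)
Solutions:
 v(b) = C1 + sqrt(3)*(b*acos(2*b) - sqrt(1 - 4*b^2)/2) + sqrt(2)*sin(3*b)/3


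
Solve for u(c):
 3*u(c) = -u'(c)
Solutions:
 u(c) = C1*exp(-3*c)


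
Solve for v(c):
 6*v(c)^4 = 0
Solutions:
 v(c) = 0
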